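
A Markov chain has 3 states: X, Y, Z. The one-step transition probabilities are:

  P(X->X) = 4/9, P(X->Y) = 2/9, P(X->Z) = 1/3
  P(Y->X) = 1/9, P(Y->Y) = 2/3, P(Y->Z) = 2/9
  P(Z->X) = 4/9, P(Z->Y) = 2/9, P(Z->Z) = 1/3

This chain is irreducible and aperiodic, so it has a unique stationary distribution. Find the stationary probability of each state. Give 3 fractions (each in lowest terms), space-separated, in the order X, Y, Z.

The stationary distribution satisfies pi = pi * P, i.e.:
  pi_X = 4/9*pi_X + 1/9*pi_Y + 4/9*pi_Z
  pi_Y = 2/9*pi_X + 2/3*pi_Y + 2/9*pi_Z
  pi_Z = 1/3*pi_X + 2/9*pi_Y + 1/3*pi_Z
with normalization: pi_X + pi_Y + pi_Z = 1.

Using the first 2 balance equations plus normalization, the linear system A*pi = b is:
  [-5/9, 1/9, 4/9] . pi = 0
  [2/9, -1/3, 2/9] . pi = 0
  [1, 1, 1] . pi = 1

Solving yields:
  pi_X = 14/45
  pi_Y = 2/5
  pi_Z = 13/45

Verification (pi * P):
  14/45*4/9 + 2/5*1/9 + 13/45*4/9 = 14/45 = pi_X  (ok)
  14/45*2/9 + 2/5*2/3 + 13/45*2/9 = 2/5 = pi_Y  (ok)
  14/45*1/3 + 2/5*2/9 + 13/45*1/3 = 13/45 = pi_Z  (ok)

Answer: 14/45 2/5 13/45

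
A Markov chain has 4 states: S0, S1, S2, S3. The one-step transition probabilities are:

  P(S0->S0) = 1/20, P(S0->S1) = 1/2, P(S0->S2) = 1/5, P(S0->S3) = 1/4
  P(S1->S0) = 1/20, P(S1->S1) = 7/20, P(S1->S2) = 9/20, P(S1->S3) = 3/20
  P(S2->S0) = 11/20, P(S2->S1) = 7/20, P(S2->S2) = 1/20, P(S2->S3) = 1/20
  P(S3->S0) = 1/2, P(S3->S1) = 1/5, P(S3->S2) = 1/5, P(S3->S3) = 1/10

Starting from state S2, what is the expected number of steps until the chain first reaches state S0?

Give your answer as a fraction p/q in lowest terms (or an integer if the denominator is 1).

Answer: 965/364

Derivation:
Let h_i = expected steps to first reach S0 from state i.
Boundary: h_S0 = 0.
First-step equations for the other states:
  h_S1 = 1 + 1/20*h_S0 + 7/20*h_S1 + 9/20*h_S2 + 3/20*h_S3
  h_S2 = 1 + 11/20*h_S0 + 7/20*h_S1 + 1/20*h_S2 + 1/20*h_S3
  h_S3 = 1 + 1/2*h_S0 + 1/5*h_S1 + 1/5*h_S2 + 1/10*h_S3

Substituting h_S0 = 0 and rearranging gives the linear system (I - Q) h = 1:
  [13/20, -9/20, -3/20] . (h_S1, h_S2, h_S3) = 1
  [-7/20, 19/20, -1/20] . (h_S1, h_S2, h_S3) = 1
  [-1/5, -1/5, 9/10] . (h_S1, h_S2, h_S3) = 1

Solving yields:
  h_S1 = 1445/364
  h_S2 = 965/364
  h_S3 = 235/91

Starting state is S2, so the expected hitting time is h_S2 = 965/364.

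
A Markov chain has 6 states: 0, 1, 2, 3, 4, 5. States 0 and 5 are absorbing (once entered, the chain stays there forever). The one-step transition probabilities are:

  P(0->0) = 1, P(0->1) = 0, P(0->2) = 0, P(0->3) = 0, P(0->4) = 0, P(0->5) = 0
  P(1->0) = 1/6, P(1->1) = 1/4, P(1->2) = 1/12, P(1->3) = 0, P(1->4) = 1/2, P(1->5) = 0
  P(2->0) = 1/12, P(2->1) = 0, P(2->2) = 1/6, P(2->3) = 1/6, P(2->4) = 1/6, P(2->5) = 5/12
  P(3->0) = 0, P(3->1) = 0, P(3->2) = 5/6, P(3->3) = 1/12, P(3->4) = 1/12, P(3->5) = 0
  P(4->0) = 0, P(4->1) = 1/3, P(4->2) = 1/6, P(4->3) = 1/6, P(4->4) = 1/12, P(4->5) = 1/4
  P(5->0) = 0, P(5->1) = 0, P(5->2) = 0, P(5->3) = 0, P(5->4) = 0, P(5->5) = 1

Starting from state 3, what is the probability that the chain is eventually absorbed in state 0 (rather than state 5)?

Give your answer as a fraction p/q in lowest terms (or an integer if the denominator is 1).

Answer: 506/2841

Derivation:
Let a_i = P(absorbed in 0 | start in state i).
Boundary conditions: a_0 = 1, a_5 = 0.
For each transient state i, a_i = sum_j P(i->j) * a_j:
  a_1 = 1/6*a_0 + 1/4*a_1 + 1/12*a_2 + 0*a_3 + 1/2*a_4 + 0*a_5
  a_2 = 1/12*a_0 + 0*a_1 + 1/6*a_2 + 1/6*a_3 + 1/6*a_4 + 5/12*a_5
  a_3 = 0*a_0 + 0*a_1 + 5/6*a_2 + 1/12*a_3 + 1/12*a_4 + 0*a_5
  a_4 = 0*a_0 + 1/3*a_1 + 1/6*a_2 + 1/6*a_3 + 1/12*a_4 + 1/4*a_5

Substituting a_0 = 1 and a_5 = 0, rearrange to (I - Q) a = r where r[i] = P(i -> 0):
  [3/4, -1/12, 0, -1/2] . (a_1, a_2, a_3, a_4) = 1/6
  [0, 5/6, -1/6, -1/6] . (a_1, a_2, a_3, a_4) = 1/12
  [0, -5/6, 11/12, -1/12] . (a_1, a_2, a_3, a_4) = 0
  [-1/3, -1/6, -1/6, 11/12] . (a_1, a_2, a_3, a_4) = 0

Solving yields:
  a_1 = 2135/5682
  a_2 = 333/1894
  a_3 = 506/2841
  a_4 = 571/2841

Starting state is 3, so the absorption probability is a_3 = 506/2841.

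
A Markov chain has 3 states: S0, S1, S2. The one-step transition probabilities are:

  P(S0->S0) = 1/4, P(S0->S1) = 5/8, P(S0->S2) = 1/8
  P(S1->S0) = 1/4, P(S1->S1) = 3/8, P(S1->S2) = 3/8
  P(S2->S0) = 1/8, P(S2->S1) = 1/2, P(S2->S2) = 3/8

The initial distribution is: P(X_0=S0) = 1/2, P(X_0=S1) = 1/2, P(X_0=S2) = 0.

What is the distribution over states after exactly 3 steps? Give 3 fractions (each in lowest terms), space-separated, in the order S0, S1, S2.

Answer: 27/128 15/32 41/128

Derivation:
Propagating the distribution step by step (d_{t+1} = d_t * P):
d_0 = (S0=1/2, S1=1/2, S2=0)
  d_1[S0] = 1/2*1/4 + 1/2*1/4 + 0*1/8 = 1/4
  d_1[S1] = 1/2*5/8 + 1/2*3/8 + 0*1/2 = 1/2
  d_1[S2] = 1/2*1/8 + 1/2*3/8 + 0*3/8 = 1/4
d_1 = (S0=1/4, S1=1/2, S2=1/4)
  d_2[S0] = 1/4*1/4 + 1/2*1/4 + 1/4*1/8 = 7/32
  d_2[S1] = 1/4*5/8 + 1/2*3/8 + 1/4*1/2 = 15/32
  d_2[S2] = 1/4*1/8 + 1/2*3/8 + 1/4*3/8 = 5/16
d_2 = (S0=7/32, S1=15/32, S2=5/16)
  d_3[S0] = 7/32*1/4 + 15/32*1/4 + 5/16*1/8 = 27/128
  d_3[S1] = 7/32*5/8 + 15/32*3/8 + 5/16*1/2 = 15/32
  d_3[S2] = 7/32*1/8 + 15/32*3/8 + 5/16*3/8 = 41/128
d_3 = (S0=27/128, S1=15/32, S2=41/128)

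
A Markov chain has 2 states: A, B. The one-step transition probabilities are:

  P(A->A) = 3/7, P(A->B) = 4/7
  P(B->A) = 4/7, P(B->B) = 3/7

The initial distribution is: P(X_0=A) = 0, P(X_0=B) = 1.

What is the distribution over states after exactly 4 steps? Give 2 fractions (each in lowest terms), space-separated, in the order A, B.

Propagating the distribution step by step (d_{t+1} = d_t * P):
d_0 = (A=0, B=1)
  d_1[A] = 0*3/7 + 1*4/7 = 4/7
  d_1[B] = 0*4/7 + 1*3/7 = 3/7
d_1 = (A=4/7, B=3/7)
  d_2[A] = 4/7*3/7 + 3/7*4/7 = 24/49
  d_2[B] = 4/7*4/7 + 3/7*3/7 = 25/49
d_2 = (A=24/49, B=25/49)
  d_3[A] = 24/49*3/7 + 25/49*4/7 = 172/343
  d_3[B] = 24/49*4/7 + 25/49*3/7 = 171/343
d_3 = (A=172/343, B=171/343)
  d_4[A] = 172/343*3/7 + 171/343*4/7 = 1200/2401
  d_4[B] = 172/343*4/7 + 171/343*3/7 = 1201/2401
d_4 = (A=1200/2401, B=1201/2401)

Answer: 1200/2401 1201/2401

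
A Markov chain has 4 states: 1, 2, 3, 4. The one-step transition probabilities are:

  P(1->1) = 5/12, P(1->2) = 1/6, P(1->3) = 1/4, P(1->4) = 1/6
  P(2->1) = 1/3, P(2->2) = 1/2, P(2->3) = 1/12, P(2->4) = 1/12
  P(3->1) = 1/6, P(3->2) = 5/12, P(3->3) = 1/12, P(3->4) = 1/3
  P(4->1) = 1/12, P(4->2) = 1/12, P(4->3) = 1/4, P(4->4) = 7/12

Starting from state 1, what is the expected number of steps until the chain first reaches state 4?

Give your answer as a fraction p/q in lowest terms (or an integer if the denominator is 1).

Answer: 1416/239

Derivation:
Let h_i = expected steps to first reach 4 from state i.
Boundary: h_4 = 0.
First-step equations for the other states:
  h_1 = 1 + 5/12*h_1 + 1/6*h_2 + 1/4*h_3 + 1/6*h_4
  h_2 = 1 + 1/3*h_1 + 1/2*h_2 + 1/12*h_3 + 1/12*h_4
  h_3 = 1 + 1/6*h_1 + 5/12*h_2 + 1/12*h_3 + 1/3*h_4

Substituting h_4 = 0 and rearranging gives the linear system (I - Q) h = 1:
  [7/12, -1/6, -1/4] . (h_1, h_2, h_3) = 1
  [-1/3, 1/2, -1/12] . (h_1, h_2, h_3) = 1
  [-1/6, -5/12, 11/12] . (h_1, h_2, h_3) = 1

Solving yields:
  h_1 = 1416/239
  h_2 = 1632/239
  h_3 = 1260/239

Starting state is 1, so the expected hitting time is h_1 = 1416/239.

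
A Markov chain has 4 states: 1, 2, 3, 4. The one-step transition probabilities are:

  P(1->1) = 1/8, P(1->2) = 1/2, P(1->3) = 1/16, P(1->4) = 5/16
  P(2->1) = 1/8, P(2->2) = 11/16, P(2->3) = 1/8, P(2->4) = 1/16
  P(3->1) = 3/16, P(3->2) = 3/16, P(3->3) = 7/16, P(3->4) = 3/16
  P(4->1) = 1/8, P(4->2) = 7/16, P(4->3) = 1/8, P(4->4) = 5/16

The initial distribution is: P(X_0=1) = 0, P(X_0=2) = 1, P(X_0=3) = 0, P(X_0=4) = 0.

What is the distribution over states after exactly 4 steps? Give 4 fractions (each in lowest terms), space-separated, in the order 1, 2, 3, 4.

Propagating the distribution step by step (d_{t+1} = d_t * P):
d_0 = (1=0, 2=1, 3=0, 4=0)
  d_1[1] = 0*1/8 + 1*1/8 + 0*3/16 + 0*1/8 = 1/8
  d_1[2] = 0*1/2 + 1*11/16 + 0*3/16 + 0*7/16 = 11/16
  d_1[3] = 0*1/16 + 1*1/8 + 0*7/16 + 0*1/8 = 1/8
  d_1[4] = 0*5/16 + 1*1/16 + 0*3/16 + 0*5/16 = 1/16
d_1 = (1=1/8, 2=11/16, 3=1/8, 4=1/16)
  d_2[1] = 1/8*1/8 + 11/16*1/8 + 1/8*3/16 + 1/16*1/8 = 17/128
  d_2[2] = 1/8*1/2 + 11/16*11/16 + 1/8*3/16 + 1/16*7/16 = 75/128
  d_2[3] = 1/8*1/16 + 11/16*1/8 + 1/8*7/16 + 1/16*1/8 = 5/32
  d_2[4] = 1/8*5/16 + 11/16*1/16 + 1/8*3/16 + 1/16*5/16 = 1/8
d_2 = (1=17/128, 2=75/128, 3=5/32, 4=1/8)
  d_3[1] = 17/128*1/8 + 75/128*1/8 + 5/32*3/16 + 1/8*1/8 = 69/512
  d_3[2] = 17/128*1/2 + 75/128*11/16 + 5/32*3/16 + 1/8*7/16 = 1133/2048
  d_3[3] = 17/128*1/16 + 75/128*1/8 + 5/32*7/16 + 1/8*1/8 = 339/2048
  d_3[4] = 17/128*5/16 + 75/128*1/16 + 5/32*3/16 + 1/8*5/16 = 75/512
d_3 = (1=69/512, 2=1133/2048, 3=339/2048, 4=75/512)
  d_4[1] = 69/512*1/8 + 1133/2048*1/8 + 339/2048*3/16 + 75/512*1/8 = 4435/32768
  d_4[2] = 69/512*1/2 + 1133/2048*11/16 + 339/2048*3/16 + 75/512*7/16 = 4447/8192
  d_4[3] = 69/512*1/16 + 1133/2048*1/8 + 339/2048*7/16 + 75/512*1/8 = 5515/32768
  d_4[4] = 69/512*5/16 + 1133/2048*1/16 + 339/2048*3/16 + 75/512*5/16 = 2515/16384
d_4 = (1=4435/32768, 2=4447/8192, 3=5515/32768, 4=2515/16384)

Answer: 4435/32768 4447/8192 5515/32768 2515/16384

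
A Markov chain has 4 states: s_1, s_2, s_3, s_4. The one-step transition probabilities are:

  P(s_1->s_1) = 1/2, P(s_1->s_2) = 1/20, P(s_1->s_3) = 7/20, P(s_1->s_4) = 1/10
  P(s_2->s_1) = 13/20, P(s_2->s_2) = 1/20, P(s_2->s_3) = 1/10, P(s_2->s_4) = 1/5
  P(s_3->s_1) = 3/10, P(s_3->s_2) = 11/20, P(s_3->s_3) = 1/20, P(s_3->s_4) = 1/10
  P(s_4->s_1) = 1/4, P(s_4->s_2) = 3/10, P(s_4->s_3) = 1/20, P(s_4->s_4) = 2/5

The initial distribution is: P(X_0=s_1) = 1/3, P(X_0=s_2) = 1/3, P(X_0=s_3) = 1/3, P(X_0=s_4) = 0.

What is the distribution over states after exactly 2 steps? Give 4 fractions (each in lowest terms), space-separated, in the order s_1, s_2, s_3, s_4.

Answer: 559/1200 1/6 247/1200 97/600

Derivation:
Propagating the distribution step by step (d_{t+1} = d_t * P):
d_0 = (s_1=1/3, s_2=1/3, s_3=1/3, s_4=0)
  d_1[s_1] = 1/3*1/2 + 1/3*13/20 + 1/3*3/10 + 0*1/4 = 29/60
  d_1[s_2] = 1/3*1/20 + 1/3*1/20 + 1/3*11/20 + 0*3/10 = 13/60
  d_1[s_3] = 1/3*7/20 + 1/3*1/10 + 1/3*1/20 + 0*1/20 = 1/6
  d_1[s_4] = 1/3*1/10 + 1/3*1/5 + 1/3*1/10 + 0*2/5 = 2/15
d_1 = (s_1=29/60, s_2=13/60, s_3=1/6, s_4=2/15)
  d_2[s_1] = 29/60*1/2 + 13/60*13/20 + 1/6*3/10 + 2/15*1/4 = 559/1200
  d_2[s_2] = 29/60*1/20 + 13/60*1/20 + 1/6*11/20 + 2/15*3/10 = 1/6
  d_2[s_3] = 29/60*7/20 + 13/60*1/10 + 1/6*1/20 + 2/15*1/20 = 247/1200
  d_2[s_4] = 29/60*1/10 + 13/60*1/5 + 1/6*1/10 + 2/15*2/5 = 97/600
d_2 = (s_1=559/1200, s_2=1/6, s_3=247/1200, s_4=97/600)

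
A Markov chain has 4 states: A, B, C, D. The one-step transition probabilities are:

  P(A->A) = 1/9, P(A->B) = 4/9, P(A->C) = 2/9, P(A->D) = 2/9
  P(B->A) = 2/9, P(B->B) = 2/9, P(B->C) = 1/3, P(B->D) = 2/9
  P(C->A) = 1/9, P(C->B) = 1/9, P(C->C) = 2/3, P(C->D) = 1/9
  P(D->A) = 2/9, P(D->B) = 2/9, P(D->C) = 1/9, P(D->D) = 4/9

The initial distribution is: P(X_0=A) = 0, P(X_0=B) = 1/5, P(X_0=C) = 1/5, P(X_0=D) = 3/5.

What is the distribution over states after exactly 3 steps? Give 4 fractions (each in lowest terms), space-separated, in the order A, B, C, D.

Propagating the distribution step by step (d_{t+1} = d_t * P):
d_0 = (A=0, B=1/5, C=1/5, D=3/5)
  d_1[A] = 0*1/9 + 1/5*2/9 + 1/5*1/9 + 3/5*2/9 = 1/5
  d_1[B] = 0*4/9 + 1/5*2/9 + 1/5*1/9 + 3/5*2/9 = 1/5
  d_1[C] = 0*2/9 + 1/5*1/3 + 1/5*2/3 + 3/5*1/9 = 4/15
  d_1[D] = 0*2/9 + 1/5*2/9 + 1/5*1/9 + 3/5*4/9 = 1/3
d_1 = (A=1/5, B=1/5, C=4/15, D=1/3)
  d_2[A] = 1/5*1/9 + 1/5*2/9 + 4/15*1/9 + 1/3*2/9 = 23/135
  d_2[B] = 1/5*4/9 + 1/5*2/9 + 4/15*1/9 + 1/3*2/9 = 32/135
  d_2[C] = 1/5*2/9 + 1/5*1/3 + 4/15*2/3 + 1/3*1/9 = 44/135
  d_2[D] = 1/5*2/9 + 1/5*2/9 + 4/15*1/9 + 1/3*4/9 = 4/15
d_2 = (A=23/135, B=32/135, C=44/135, D=4/15)
  d_3[A] = 23/135*1/9 + 32/135*2/9 + 44/135*1/9 + 4/15*2/9 = 203/1215
  d_3[B] = 23/135*4/9 + 32/135*2/9 + 44/135*1/9 + 4/15*2/9 = 272/1215
  d_3[C] = 23/135*2/9 + 32/135*1/3 + 44/135*2/3 + 4/15*1/9 = 442/1215
  d_3[D] = 23/135*2/9 + 32/135*2/9 + 44/135*1/9 + 4/15*4/9 = 298/1215
d_3 = (A=203/1215, B=272/1215, C=442/1215, D=298/1215)

Answer: 203/1215 272/1215 442/1215 298/1215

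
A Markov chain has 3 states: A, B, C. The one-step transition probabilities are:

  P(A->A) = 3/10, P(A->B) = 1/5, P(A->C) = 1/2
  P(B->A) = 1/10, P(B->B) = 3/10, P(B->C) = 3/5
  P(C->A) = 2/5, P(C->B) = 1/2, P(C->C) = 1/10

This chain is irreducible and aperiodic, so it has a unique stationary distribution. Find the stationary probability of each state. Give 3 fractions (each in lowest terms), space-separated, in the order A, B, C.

The stationary distribution satisfies pi = pi * P, i.e.:
  pi_A = 3/10*pi_A + 1/10*pi_B + 2/5*pi_C
  pi_B = 1/5*pi_A + 3/10*pi_B + 1/2*pi_C
  pi_C = 1/2*pi_A + 3/5*pi_B + 1/10*pi_C
with normalization: pi_A + pi_B + pi_C = 1.

Using the first 2 balance equations plus normalization, the linear system A*pi = b is:
  [-7/10, 1/10, 2/5] . pi = 0
  [1/5, -7/10, 1/2] . pi = 0
  [1, 1, 1] . pi = 1

Solving yields:
  pi_A = 11/41
  pi_B = 43/123
  pi_C = 47/123

Verification (pi * P):
  11/41*3/10 + 43/123*1/10 + 47/123*2/5 = 11/41 = pi_A  (ok)
  11/41*1/5 + 43/123*3/10 + 47/123*1/2 = 43/123 = pi_B  (ok)
  11/41*1/2 + 43/123*3/5 + 47/123*1/10 = 47/123 = pi_C  (ok)

Answer: 11/41 43/123 47/123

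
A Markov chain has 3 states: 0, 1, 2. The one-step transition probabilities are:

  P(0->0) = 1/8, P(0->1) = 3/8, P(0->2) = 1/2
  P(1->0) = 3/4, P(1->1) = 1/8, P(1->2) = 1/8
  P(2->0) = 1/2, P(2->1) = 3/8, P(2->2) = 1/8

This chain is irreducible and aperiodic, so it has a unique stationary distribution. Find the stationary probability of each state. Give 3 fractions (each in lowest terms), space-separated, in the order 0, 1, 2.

The stationary distribution satisfies pi = pi * P, i.e.:
  pi_0 = 1/8*pi_0 + 3/4*pi_1 + 1/2*pi_2
  pi_1 = 3/8*pi_0 + 1/8*pi_1 + 3/8*pi_2
  pi_2 = 1/2*pi_0 + 1/8*pi_1 + 1/8*pi_2
with normalization: pi_0 + pi_1 + pi_2 = 1.

Using the first 2 balance equations plus normalization, the linear system A*pi = b is:
  [-7/8, 3/4, 1/2] . pi = 0
  [3/8, -7/8, 3/8] . pi = 0
  [1, 1, 1] . pi = 1

Solving yields:
  pi_0 = 23/55
  pi_1 = 3/10
  pi_2 = 31/110

Verification (pi * P):
  23/55*1/8 + 3/10*3/4 + 31/110*1/2 = 23/55 = pi_0  (ok)
  23/55*3/8 + 3/10*1/8 + 31/110*3/8 = 3/10 = pi_1  (ok)
  23/55*1/2 + 3/10*1/8 + 31/110*1/8 = 31/110 = pi_2  (ok)

Answer: 23/55 3/10 31/110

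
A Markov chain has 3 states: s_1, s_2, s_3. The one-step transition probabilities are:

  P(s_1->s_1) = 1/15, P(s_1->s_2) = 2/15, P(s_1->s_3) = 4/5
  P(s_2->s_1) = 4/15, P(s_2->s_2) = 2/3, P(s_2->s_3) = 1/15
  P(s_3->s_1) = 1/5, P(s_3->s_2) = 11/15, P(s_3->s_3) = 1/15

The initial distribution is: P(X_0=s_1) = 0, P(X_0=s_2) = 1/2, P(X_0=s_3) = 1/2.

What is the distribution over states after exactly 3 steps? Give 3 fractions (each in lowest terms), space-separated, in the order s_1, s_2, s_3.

Propagating the distribution step by step (d_{t+1} = d_t * P):
d_0 = (s_1=0, s_2=1/2, s_3=1/2)
  d_1[s_1] = 0*1/15 + 1/2*4/15 + 1/2*1/5 = 7/30
  d_1[s_2] = 0*2/15 + 1/2*2/3 + 1/2*11/15 = 7/10
  d_1[s_3] = 0*4/5 + 1/2*1/15 + 1/2*1/15 = 1/15
d_1 = (s_1=7/30, s_2=7/10, s_3=1/15)
  d_2[s_1] = 7/30*1/15 + 7/10*4/15 + 1/15*1/5 = 97/450
  d_2[s_2] = 7/30*2/15 + 7/10*2/3 + 1/15*11/15 = 41/75
  d_2[s_3] = 7/30*4/5 + 7/10*1/15 + 1/15*1/15 = 107/450
d_2 = (s_1=97/450, s_2=41/75, s_3=107/450)
  d_3[s_1] = 97/450*1/15 + 41/75*4/15 + 107/450*1/5 = 701/3375
  d_3[s_2] = 97/450*2/15 + 41/75*2/3 + 107/450*11/15 = 1277/2250
  d_3[s_3] = 97/450*4/5 + 41/75*1/15 + 107/450*1/15 = 1517/6750
d_3 = (s_1=701/3375, s_2=1277/2250, s_3=1517/6750)

Answer: 701/3375 1277/2250 1517/6750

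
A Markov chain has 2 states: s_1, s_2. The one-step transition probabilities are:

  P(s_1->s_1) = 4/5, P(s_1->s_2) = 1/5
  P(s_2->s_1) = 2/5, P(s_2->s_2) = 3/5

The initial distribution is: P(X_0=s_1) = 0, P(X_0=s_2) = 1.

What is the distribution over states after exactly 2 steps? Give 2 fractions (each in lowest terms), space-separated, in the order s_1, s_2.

Answer: 14/25 11/25

Derivation:
Propagating the distribution step by step (d_{t+1} = d_t * P):
d_0 = (s_1=0, s_2=1)
  d_1[s_1] = 0*4/5 + 1*2/5 = 2/5
  d_1[s_2] = 0*1/5 + 1*3/5 = 3/5
d_1 = (s_1=2/5, s_2=3/5)
  d_2[s_1] = 2/5*4/5 + 3/5*2/5 = 14/25
  d_2[s_2] = 2/5*1/5 + 3/5*3/5 = 11/25
d_2 = (s_1=14/25, s_2=11/25)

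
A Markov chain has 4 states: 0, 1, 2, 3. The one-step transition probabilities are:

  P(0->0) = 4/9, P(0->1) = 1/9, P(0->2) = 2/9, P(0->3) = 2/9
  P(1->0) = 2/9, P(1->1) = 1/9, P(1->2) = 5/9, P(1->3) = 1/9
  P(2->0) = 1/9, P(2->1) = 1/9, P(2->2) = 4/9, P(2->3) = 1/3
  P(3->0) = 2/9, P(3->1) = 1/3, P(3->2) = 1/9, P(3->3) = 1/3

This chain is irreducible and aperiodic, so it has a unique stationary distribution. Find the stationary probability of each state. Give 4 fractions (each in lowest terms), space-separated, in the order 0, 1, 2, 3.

The stationary distribution satisfies pi = pi * P, i.e.:
  pi_0 = 4/9*pi_0 + 2/9*pi_1 + 1/9*pi_2 + 2/9*pi_3
  pi_1 = 1/9*pi_0 + 1/9*pi_1 + 1/9*pi_2 + 1/3*pi_3
  pi_2 = 2/9*pi_0 + 5/9*pi_1 + 4/9*pi_2 + 1/9*pi_3
  pi_3 = 2/9*pi_0 + 1/9*pi_1 + 1/3*pi_2 + 1/3*pi_3
with normalization: pi_0 + pi_1 + pi_2 + pi_3 = 1.

Using the first 3 balance equations plus normalization, the linear system A*pi = b is:
  [-5/9, 2/9, 1/9, 2/9] . pi = 0
  [1/9, -8/9, 1/9, 1/3] . pi = 0
  [2/9, 5/9, -5/9, 1/9] . pi = 0
  [1, 1, 1, 1] . pi = 1

Solving yields:
  pi_0 = 125/521
  pi_1 = 89/521
  pi_2 = 167/521
  pi_3 = 140/521

Verification (pi * P):
  125/521*4/9 + 89/521*2/9 + 167/521*1/9 + 140/521*2/9 = 125/521 = pi_0  (ok)
  125/521*1/9 + 89/521*1/9 + 167/521*1/9 + 140/521*1/3 = 89/521 = pi_1  (ok)
  125/521*2/9 + 89/521*5/9 + 167/521*4/9 + 140/521*1/9 = 167/521 = pi_2  (ok)
  125/521*2/9 + 89/521*1/9 + 167/521*1/3 + 140/521*1/3 = 140/521 = pi_3  (ok)

Answer: 125/521 89/521 167/521 140/521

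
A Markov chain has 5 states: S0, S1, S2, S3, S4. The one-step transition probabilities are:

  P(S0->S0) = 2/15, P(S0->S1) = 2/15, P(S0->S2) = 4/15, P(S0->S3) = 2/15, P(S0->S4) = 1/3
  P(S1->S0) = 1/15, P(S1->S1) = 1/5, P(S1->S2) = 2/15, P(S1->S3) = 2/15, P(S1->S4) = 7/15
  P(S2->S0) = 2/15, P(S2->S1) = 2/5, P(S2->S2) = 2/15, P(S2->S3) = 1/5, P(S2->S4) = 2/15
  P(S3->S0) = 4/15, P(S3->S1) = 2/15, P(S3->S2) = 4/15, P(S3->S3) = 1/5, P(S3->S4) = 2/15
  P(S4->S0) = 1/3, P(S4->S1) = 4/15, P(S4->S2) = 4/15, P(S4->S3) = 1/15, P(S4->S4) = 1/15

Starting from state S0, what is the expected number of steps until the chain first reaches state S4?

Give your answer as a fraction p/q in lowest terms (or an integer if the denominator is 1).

Let h_i = expected steps to first reach S4 from state i.
Boundary: h_S4 = 0.
First-step equations for the other states:
  h_S0 = 1 + 2/15*h_S0 + 2/15*h_S1 + 4/15*h_S2 + 2/15*h_S3 + 1/3*h_S4
  h_S1 = 1 + 1/15*h_S0 + 1/5*h_S1 + 2/15*h_S2 + 2/15*h_S3 + 7/15*h_S4
  h_S2 = 1 + 2/15*h_S0 + 2/5*h_S1 + 2/15*h_S2 + 1/5*h_S3 + 2/15*h_S4
  h_S3 = 1 + 4/15*h_S0 + 2/15*h_S1 + 4/15*h_S2 + 1/5*h_S3 + 2/15*h_S4

Substituting h_S4 = 0 and rearranging gives the linear system (I - Q) h = 1:
  [13/15, -2/15, -4/15, -2/15] . (h_S0, h_S1, h_S2, h_S3) = 1
  [-1/15, 4/5, -2/15, -2/15] . (h_S0, h_S1, h_S2, h_S3) = 1
  [-2/15, -2/5, 13/15, -1/5] . (h_S0, h_S1, h_S2, h_S3) = 1
  [-4/15, -2/15, -4/15, 4/5] . (h_S0, h_S1, h_S2, h_S3) = 1

Solving yields:
  h_S0 = 12915/3701
  h_S1 = 21585/7402
  h_S2 = 29715/7402
  h_S3 = 31365/7402

Starting state is S0, so the expected hitting time is h_S0 = 12915/3701.

Answer: 12915/3701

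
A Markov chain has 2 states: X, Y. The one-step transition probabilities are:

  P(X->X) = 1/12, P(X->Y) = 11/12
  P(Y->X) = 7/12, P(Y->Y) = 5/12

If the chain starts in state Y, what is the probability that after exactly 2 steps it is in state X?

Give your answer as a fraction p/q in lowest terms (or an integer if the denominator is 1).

Answer: 7/24

Derivation:
Computing P^2 by repeated multiplication:
P^1 =
  X: [1/12, 11/12]
  Y: [7/12, 5/12]
P^2 =
  X: [13/24, 11/24]
  Y: [7/24, 17/24]

(P^2)[Y -> X] = 7/24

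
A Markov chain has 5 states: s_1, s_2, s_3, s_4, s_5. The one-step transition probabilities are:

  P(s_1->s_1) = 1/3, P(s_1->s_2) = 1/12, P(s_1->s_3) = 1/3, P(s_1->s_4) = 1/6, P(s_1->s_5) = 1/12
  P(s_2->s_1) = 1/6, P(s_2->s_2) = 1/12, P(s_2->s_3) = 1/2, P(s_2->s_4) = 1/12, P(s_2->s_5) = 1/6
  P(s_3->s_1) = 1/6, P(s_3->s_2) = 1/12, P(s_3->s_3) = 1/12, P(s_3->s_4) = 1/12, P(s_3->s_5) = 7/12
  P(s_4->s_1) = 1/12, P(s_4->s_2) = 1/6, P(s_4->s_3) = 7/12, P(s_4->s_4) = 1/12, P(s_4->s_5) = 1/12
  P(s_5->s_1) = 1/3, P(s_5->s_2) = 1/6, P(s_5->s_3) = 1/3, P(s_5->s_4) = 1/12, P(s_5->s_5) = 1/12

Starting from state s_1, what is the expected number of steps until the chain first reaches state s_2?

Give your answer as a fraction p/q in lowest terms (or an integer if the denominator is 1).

Answer: 152/17

Derivation:
Let h_i = expected steps to first reach s_2 from state i.
Boundary: h_s_2 = 0.
First-step equations for the other states:
  h_s_1 = 1 + 1/3*h_s_1 + 1/12*h_s_2 + 1/3*h_s_3 + 1/6*h_s_4 + 1/12*h_s_5
  h_s_3 = 1 + 1/6*h_s_1 + 1/12*h_s_2 + 1/12*h_s_3 + 1/12*h_s_4 + 7/12*h_s_5
  h_s_4 = 1 + 1/12*h_s_1 + 1/6*h_s_2 + 7/12*h_s_3 + 1/12*h_s_4 + 1/12*h_s_5
  h_s_5 = 1 + 1/3*h_s_1 + 1/6*h_s_2 + 1/3*h_s_3 + 1/12*h_s_4 + 1/12*h_s_5

Substituting h_s_2 = 0 and rearranging gives the linear system (I - Q) h = 1:
  [2/3, -1/3, -1/6, -1/12] . (h_s_1, h_s_3, h_s_4, h_s_5) = 1
  [-1/6, 11/12, -1/12, -7/12] . (h_s_1, h_s_3, h_s_4, h_s_5) = 1
  [-1/12, -7/12, 11/12, -1/12] . (h_s_1, h_s_3, h_s_4, h_s_5) = 1
  [-1/3, -1/3, -1/12, 11/12] . (h_s_1, h_s_3, h_s_4, h_s_5) = 1

Solving yields:
  h_s_1 = 152/17
  h_s_3 = 3112/357
  h_s_4 = 976/119
  h_s_5 = 2948/357

Starting state is s_1, so the expected hitting time is h_s_1 = 152/17.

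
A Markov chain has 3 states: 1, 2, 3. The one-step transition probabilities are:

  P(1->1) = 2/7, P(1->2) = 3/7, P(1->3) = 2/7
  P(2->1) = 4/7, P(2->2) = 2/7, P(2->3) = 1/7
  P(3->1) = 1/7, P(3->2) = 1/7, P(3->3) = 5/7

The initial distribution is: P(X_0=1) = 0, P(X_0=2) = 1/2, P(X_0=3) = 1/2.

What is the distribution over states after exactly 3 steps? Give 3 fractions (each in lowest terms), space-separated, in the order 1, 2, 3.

Answer: 207/686 181/686 149/343

Derivation:
Propagating the distribution step by step (d_{t+1} = d_t * P):
d_0 = (1=0, 2=1/2, 3=1/2)
  d_1[1] = 0*2/7 + 1/2*4/7 + 1/2*1/7 = 5/14
  d_1[2] = 0*3/7 + 1/2*2/7 + 1/2*1/7 = 3/14
  d_1[3] = 0*2/7 + 1/2*1/7 + 1/2*5/7 = 3/7
d_1 = (1=5/14, 2=3/14, 3=3/7)
  d_2[1] = 5/14*2/7 + 3/14*4/7 + 3/7*1/7 = 2/7
  d_2[2] = 5/14*3/7 + 3/14*2/7 + 3/7*1/7 = 27/98
  d_2[3] = 5/14*2/7 + 3/14*1/7 + 3/7*5/7 = 43/98
d_2 = (1=2/7, 2=27/98, 3=43/98)
  d_3[1] = 2/7*2/7 + 27/98*4/7 + 43/98*1/7 = 207/686
  d_3[2] = 2/7*3/7 + 27/98*2/7 + 43/98*1/7 = 181/686
  d_3[3] = 2/7*2/7 + 27/98*1/7 + 43/98*5/7 = 149/343
d_3 = (1=207/686, 2=181/686, 3=149/343)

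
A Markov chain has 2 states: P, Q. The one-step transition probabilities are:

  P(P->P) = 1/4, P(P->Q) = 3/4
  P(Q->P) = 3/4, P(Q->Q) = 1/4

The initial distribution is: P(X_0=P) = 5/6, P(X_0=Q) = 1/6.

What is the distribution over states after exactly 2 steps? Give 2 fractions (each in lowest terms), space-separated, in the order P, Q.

Answer: 7/12 5/12

Derivation:
Propagating the distribution step by step (d_{t+1} = d_t * P):
d_0 = (P=5/6, Q=1/6)
  d_1[P] = 5/6*1/4 + 1/6*3/4 = 1/3
  d_1[Q] = 5/6*3/4 + 1/6*1/4 = 2/3
d_1 = (P=1/3, Q=2/3)
  d_2[P] = 1/3*1/4 + 2/3*3/4 = 7/12
  d_2[Q] = 1/3*3/4 + 2/3*1/4 = 5/12
d_2 = (P=7/12, Q=5/12)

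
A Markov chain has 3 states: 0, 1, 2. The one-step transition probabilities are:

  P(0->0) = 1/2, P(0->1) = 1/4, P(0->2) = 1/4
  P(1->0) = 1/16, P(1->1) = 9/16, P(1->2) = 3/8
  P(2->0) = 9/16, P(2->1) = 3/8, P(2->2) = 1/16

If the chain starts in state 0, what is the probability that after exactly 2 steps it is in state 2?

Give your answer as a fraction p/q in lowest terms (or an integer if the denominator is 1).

Answer: 15/64

Derivation:
Computing P^2 by repeated multiplication:
P^1 =
  0: [1/2, 1/4, 1/4]
  1: [1/16, 9/16, 3/8]
  2: [9/16, 3/8, 1/16]
P^2 =
  0: [13/32, 23/64, 15/64]
  1: [71/256, 121/256, 1/4]
  2: [87/256, 3/8, 73/256]

(P^2)[0 -> 2] = 15/64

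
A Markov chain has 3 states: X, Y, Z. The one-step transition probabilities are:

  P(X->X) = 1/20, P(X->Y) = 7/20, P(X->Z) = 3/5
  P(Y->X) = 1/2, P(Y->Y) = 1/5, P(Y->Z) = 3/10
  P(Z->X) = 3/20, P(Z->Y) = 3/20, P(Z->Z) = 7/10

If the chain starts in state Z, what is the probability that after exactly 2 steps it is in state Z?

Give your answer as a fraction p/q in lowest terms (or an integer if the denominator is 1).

Computing P^2 by repeated multiplication:
P^1 =
  X: [1/20, 7/20, 3/5]
  Y: [1/2, 1/5, 3/10]
  Z: [3/20, 3/20, 7/10]
P^2 =
  X: [107/400, 71/400, 111/200]
  Y: [17/100, 13/50, 57/100]
  Z: [3/16, 3/16, 5/8]

(P^2)[Z -> Z] = 5/8

Answer: 5/8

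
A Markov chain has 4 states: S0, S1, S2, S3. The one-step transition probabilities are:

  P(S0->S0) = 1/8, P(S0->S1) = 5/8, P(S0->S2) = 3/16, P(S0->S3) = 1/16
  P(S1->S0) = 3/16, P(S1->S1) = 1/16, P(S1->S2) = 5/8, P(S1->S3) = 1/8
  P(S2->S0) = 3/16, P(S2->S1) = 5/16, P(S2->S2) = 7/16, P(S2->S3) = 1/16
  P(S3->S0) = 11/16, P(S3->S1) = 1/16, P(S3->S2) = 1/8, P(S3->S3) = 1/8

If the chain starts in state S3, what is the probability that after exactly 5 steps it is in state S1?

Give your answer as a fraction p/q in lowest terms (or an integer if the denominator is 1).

Answer: 301561/1048576

Derivation:
Computing P^5 by repeated multiplication:
P^1 =
  S0: [1/8, 5/8, 3/16, 1/16]
  S1: [3/16, 1/16, 5/8, 1/8]
  S2: [3/16, 5/16, 7/16, 1/16]
  S3: [11/16, 1/16, 1/8, 1/8]
P^2 =
  S0: [27/128, 23/128, 129/256, 27/256]
  S1: [61/256, 83/256, 93/256, 19/256]
  S2: [53/256, 71/256, 55/128, 11/128]
  S3: [53/256, 123/256, 61/256, 19/256]
P^3 =
  S0: [465/2048, 629/2048, 1579/4096, 329/4096]
  S1: [859/4096, 1177/4096, 851/2048, 179/2048]
  S2: [891/4096, 1173/4096, 1683/4096, 349/4096]
  S3: [867/4096, 977/4096, 927/2048, 199/2048]
P^4 =
  S0: [6995/32768, 9391/32768, 27081/65536, 5683/65536]
  S1: [14293/65536, 18635/65536, 26977/65536, 5631/65536]
  S2: [14189/65536, 18847/65536, 13441/32768, 2809/32768]
  S3: [14605/65536, 19315/65536, 26145/65536, 5471/65536]
P^5 =
  S0: [114041/524288, 149885/524288, 430723/1048576, 90001/1048576]
  S1: [227363/1048576, 302081/1048576, 214665/524288, 44901/524288]
  S2: [227363/1048576, 300765/1048576, 430447/1048576, 90001/1048576]
  S3: [225771/1048576, 301561/1048576, 215461/524288, 45161/524288]

(P^5)[S3 -> S1] = 301561/1048576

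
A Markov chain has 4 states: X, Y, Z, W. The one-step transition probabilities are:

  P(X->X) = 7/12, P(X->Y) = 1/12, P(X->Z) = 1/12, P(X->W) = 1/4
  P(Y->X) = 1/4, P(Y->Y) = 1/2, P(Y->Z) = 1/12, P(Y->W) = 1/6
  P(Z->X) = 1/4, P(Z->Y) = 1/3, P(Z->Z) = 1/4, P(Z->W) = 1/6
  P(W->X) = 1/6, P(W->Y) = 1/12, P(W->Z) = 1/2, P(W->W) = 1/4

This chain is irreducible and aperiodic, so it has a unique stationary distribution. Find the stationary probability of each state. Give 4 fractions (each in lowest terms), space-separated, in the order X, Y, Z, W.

The stationary distribution satisfies pi = pi * P, i.e.:
  pi_X = 7/12*pi_X + 1/4*pi_Y + 1/4*pi_Z + 1/6*pi_W
  pi_Y = 1/12*pi_X + 1/2*pi_Y + 1/3*pi_Z + 1/12*pi_W
  pi_Z = 1/12*pi_X + 1/12*pi_Y + 1/4*pi_Z + 1/2*pi_W
  pi_W = 1/4*pi_X + 1/6*pi_Y + 1/6*pi_Z + 1/4*pi_W
with normalization: pi_X + pi_Y + pi_Z + pi_W = 1.

Using the first 3 balance equations plus normalization, the linear system A*pi = b is:
  [-5/12, 1/4, 1/4, 1/6] . pi = 0
  [1/12, -1/2, 1/3, 1/12] . pi = 0
  [1/12, 1/12, -3/4, 1/2] . pi = 0
  [1, 1, 1, 1] . pi = 1

Solving yields:
  pi_X = 31/89
  pi_Y = 103/445
  pi_Z = 92/445
  pi_W = 19/89

Verification (pi * P):
  31/89*7/12 + 103/445*1/4 + 92/445*1/4 + 19/89*1/6 = 31/89 = pi_X  (ok)
  31/89*1/12 + 103/445*1/2 + 92/445*1/3 + 19/89*1/12 = 103/445 = pi_Y  (ok)
  31/89*1/12 + 103/445*1/12 + 92/445*1/4 + 19/89*1/2 = 92/445 = pi_Z  (ok)
  31/89*1/4 + 103/445*1/6 + 92/445*1/6 + 19/89*1/4 = 19/89 = pi_W  (ok)

Answer: 31/89 103/445 92/445 19/89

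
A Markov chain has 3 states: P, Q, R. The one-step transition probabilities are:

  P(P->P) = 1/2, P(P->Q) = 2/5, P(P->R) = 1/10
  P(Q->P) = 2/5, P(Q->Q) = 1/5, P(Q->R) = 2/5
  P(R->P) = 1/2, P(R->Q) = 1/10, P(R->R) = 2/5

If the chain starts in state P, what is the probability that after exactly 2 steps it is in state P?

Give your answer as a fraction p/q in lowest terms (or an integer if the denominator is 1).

Answer: 23/50

Derivation:
Computing P^2 by repeated multiplication:
P^1 =
  P: [1/2, 2/5, 1/10]
  Q: [2/5, 1/5, 2/5]
  R: [1/2, 1/10, 2/5]
P^2 =
  P: [23/50, 29/100, 1/4]
  Q: [12/25, 6/25, 7/25]
  R: [49/100, 13/50, 1/4]

(P^2)[P -> P] = 23/50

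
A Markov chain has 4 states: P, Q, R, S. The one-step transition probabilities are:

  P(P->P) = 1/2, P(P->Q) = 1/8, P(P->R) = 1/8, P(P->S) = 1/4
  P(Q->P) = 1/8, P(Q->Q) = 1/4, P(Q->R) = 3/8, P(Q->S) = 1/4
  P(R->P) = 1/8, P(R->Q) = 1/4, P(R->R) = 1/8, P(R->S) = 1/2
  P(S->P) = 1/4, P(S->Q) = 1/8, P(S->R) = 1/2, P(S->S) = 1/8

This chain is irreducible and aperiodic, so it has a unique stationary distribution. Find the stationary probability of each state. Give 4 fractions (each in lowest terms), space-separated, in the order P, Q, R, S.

Answer: 19/74 27/148 41/148 21/74

Derivation:
The stationary distribution satisfies pi = pi * P, i.e.:
  pi_P = 1/2*pi_P + 1/8*pi_Q + 1/8*pi_R + 1/4*pi_S
  pi_Q = 1/8*pi_P + 1/4*pi_Q + 1/4*pi_R + 1/8*pi_S
  pi_R = 1/8*pi_P + 3/8*pi_Q + 1/8*pi_R + 1/2*pi_S
  pi_S = 1/4*pi_P + 1/4*pi_Q + 1/2*pi_R + 1/8*pi_S
with normalization: pi_P + pi_Q + pi_R + pi_S = 1.

Using the first 3 balance equations plus normalization, the linear system A*pi = b is:
  [-1/2, 1/8, 1/8, 1/4] . pi = 0
  [1/8, -3/4, 1/4, 1/8] . pi = 0
  [1/8, 3/8, -7/8, 1/2] . pi = 0
  [1, 1, 1, 1] . pi = 1

Solving yields:
  pi_P = 19/74
  pi_Q = 27/148
  pi_R = 41/148
  pi_S = 21/74

Verification (pi * P):
  19/74*1/2 + 27/148*1/8 + 41/148*1/8 + 21/74*1/4 = 19/74 = pi_P  (ok)
  19/74*1/8 + 27/148*1/4 + 41/148*1/4 + 21/74*1/8 = 27/148 = pi_Q  (ok)
  19/74*1/8 + 27/148*3/8 + 41/148*1/8 + 21/74*1/2 = 41/148 = pi_R  (ok)
  19/74*1/4 + 27/148*1/4 + 41/148*1/2 + 21/74*1/8 = 21/74 = pi_S  (ok)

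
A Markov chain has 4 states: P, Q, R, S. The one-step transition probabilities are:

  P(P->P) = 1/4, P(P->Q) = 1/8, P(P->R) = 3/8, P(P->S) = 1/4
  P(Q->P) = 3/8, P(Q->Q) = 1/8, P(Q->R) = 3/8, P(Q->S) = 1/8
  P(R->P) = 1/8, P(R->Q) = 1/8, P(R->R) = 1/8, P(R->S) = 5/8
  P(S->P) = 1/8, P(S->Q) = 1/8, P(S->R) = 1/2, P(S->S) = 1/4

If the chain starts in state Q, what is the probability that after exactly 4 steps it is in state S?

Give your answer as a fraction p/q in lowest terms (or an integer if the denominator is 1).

Answer: 747/2048

Derivation:
Computing P^4 by repeated multiplication:
P^1 =
  P: [1/4, 1/8, 3/8, 1/4]
  Q: [3/8, 1/8, 3/8, 1/8]
  R: [1/8, 1/8, 1/8, 5/8]
  S: [1/8, 1/8, 1/2, 1/4]
P^2 =
  P: [3/16, 1/8, 5/16, 3/8]
  Q: [13/64, 1/8, 19/64, 3/8]
  R: [11/64, 1/8, 27/64, 9/32]
  S: [11/64, 1/8, 9/32, 27/64]
P^3 =
  P: [23/128, 1/8, 11/32, 45/128]
  Q: [93/512, 1/8, 89/256, 177/512]
  R: [91/512, 1/8, 39/128, 201/512]
  S: [91/512, 1/8, 183/512, 87/256]
P^4 =
  P: [183/1024, 1/8, 341/1024, 93/256]
  Q: [733/4096, 1/8, 1357/4096, 747/2048]
  R: [731/4096, 1/8, 1425/4096, 357/1024]
  S: [731/4096, 1/8, 21/64, 1509/4096]

(P^4)[Q -> S] = 747/2048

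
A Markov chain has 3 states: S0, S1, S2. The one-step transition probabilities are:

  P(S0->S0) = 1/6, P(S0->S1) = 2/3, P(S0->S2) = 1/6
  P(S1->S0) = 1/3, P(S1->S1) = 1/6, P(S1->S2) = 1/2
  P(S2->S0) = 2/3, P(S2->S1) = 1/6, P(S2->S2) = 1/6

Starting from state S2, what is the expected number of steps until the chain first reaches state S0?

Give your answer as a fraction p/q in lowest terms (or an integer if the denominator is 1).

Let h_i = expected steps to first reach S0 from state i.
Boundary: h_S0 = 0.
First-step equations for the other states:
  h_S1 = 1 + 1/3*h_S0 + 1/6*h_S1 + 1/2*h_S2
  h_S2 = 1 + 2/3*h_S0 + 1/6*h_S1 + 1/6*h_S2

Substituting h_S0 = 0 and rearranging gives the linear system (I - Q) h = 1:
  [5/6, -1/2] . (h_S1, h_S2) = 1
  [-1/6, 5/6] . (h_S1, h_S2) = 1

Solving yields:
  h_S1 = 24/11
  h_S2 = 18/11

Starting state is S2, so the expected hitting time is h_S2 = 18/11.

Answer: 18/11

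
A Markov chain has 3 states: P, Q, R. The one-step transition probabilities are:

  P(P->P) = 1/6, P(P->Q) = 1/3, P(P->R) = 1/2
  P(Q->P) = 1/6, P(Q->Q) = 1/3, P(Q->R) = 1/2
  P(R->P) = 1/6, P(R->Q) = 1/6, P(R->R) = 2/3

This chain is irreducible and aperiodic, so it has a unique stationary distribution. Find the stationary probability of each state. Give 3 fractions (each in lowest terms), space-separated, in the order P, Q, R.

The stationary distribution satisfies pi = pi * P, i.e.:
  pi_P = 1/6*pi_P + 1/6*pi_Q + 1/6*pi_R
  pi_Q = 1/3*pi_P + 1/3*pi_Q + 1/6*pi_R
  pi_R = 1/2*pi_P + 1/2*pi_Q + 2/3*pi_R
with normalization: pi_P + pi_Q + pi_R = 1.

Using the first 2 balance equations plus normalization, the linear system A*pi = b is:
  [-5/6, 1/6, 1/6] . pi = 0
  [1/3, -2/3, 1/6] . pi = 0
  [1, 1, 1] . pi = 1

Solving yields:
  pi_P = 1/6
  pi_Q = 7/30
  pi_R = 3/5

Verification (pi * P):
  1/6*1/6 + 7/30*1/6 + 3/5*1/6 = 1/6 = pi_P  (ok)
  1/6*1/3 + 7/30*1/3 + 3/5*1/6 = 7/30 = pi_Q  (ok)
  1/6*1/2 + 7/30*1/2 + 3/5*2/3 = 3/5 = pi_R  (ok)

Answer: 1/6 7/30 3/5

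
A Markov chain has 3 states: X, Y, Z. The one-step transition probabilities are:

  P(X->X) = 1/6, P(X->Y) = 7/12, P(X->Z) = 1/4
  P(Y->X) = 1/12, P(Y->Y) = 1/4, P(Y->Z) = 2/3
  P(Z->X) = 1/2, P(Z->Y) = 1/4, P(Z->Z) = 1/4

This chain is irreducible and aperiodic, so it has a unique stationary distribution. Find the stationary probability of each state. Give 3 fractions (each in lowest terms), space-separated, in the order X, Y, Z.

The stationary distribution satisfies pi = pi * P, i.e.:
  pi_X = 1/6*pi_X + 1/12*pi_Y + 1/2*pi_Z
  pi_Y = 7/12*pi_X + 1/4*pi_Y + 1/4*pi_Z
  pi_Z = 1/4*pi_X + 2/3*pi_Y + 1/4*pi_Z
with normalization: pi_X + pi_Y + pi_Z = 1.

Using the first 2 balance equations plus normalization, the linear system A*pi = b is:
  [-5/6, 1/12, 1/2] . pi = 0
  [7/12, -3/4, 1/4] . pi = 0
  [1, 1, 1] . pi = 1

Solving yields:
  pi_X = 57/212
  pi_Y = 18/53
  pi_Z = 83/212

Verification (pi * P):
  57/212*1/6 + 18/53*1/12 + 83/212*1/2 = 57/212 = pi_X  (ok)
  57/212*7/12 + 18/53*1/4 + 83/212*1/4 = 18/53 = pi_Y  (ok)
  57/212*1/4 + 18/53*2/3 + 83/212*1/4 = 83/212 = pi_Z  (ok)

Answer: 57/212 18/53 83/212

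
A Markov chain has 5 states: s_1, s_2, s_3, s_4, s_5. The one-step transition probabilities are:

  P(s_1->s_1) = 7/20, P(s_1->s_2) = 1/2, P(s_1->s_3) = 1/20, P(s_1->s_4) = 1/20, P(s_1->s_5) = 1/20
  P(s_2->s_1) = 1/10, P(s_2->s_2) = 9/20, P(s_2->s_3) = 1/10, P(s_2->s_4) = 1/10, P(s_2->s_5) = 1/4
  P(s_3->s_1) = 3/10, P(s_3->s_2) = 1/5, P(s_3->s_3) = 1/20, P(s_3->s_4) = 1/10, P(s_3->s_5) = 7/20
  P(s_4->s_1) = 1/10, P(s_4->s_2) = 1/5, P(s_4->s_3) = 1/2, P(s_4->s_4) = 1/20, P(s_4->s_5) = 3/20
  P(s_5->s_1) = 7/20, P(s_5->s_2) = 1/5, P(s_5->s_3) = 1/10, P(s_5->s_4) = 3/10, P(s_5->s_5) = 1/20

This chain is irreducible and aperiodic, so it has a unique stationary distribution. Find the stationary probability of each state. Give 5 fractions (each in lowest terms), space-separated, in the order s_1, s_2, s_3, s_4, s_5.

Answer: 38833/172548 30773/86274 22291/172548 20231/172548 29647/172548

Derivation:
The stationary distribution satisfies pi = pi * P, i.e.:
  pi_s_1 = 7/20*pi_s_1 + 1/10*pi_s_2 + 3/10*pi_s_3 + 1/10*pi_s_4 + 7/20*pi_s_5
  pi_s_2 = 1/2*pi_s_1 + 9/20*pi_s_2 + 1/5*pi_s_3 + 1/5*pi_s_4 + 1/5*pi_s_5
  pi_s_3 = 1/20*pi_s_1 + 1/10*pi_s_2 + 1/20*pi_s_3 + 1/2*pi_s_4 + 1/10*pi_s_5
  pi_s_4 = 1/20*pi_s_1 + 1/10*pi_s_2 + 1/10*pi_s_3 + 1/20*pi_s_4 + 3/10*pi_s_5
  pi_s_5 = 1/20*pi_s_1 + 1/4*pi_s_2 + 7/20*pi_s_3 + 3/20*pi_s_4 + 1/20*pi_s_5
with normalization: pi_s_1 + pi_s_2 + pi_s_3 + pi_s_4 + pi_s_5 = 1.

Using the first 4 balance equations plus normalization, the linear system A*pi = b is:
  [-13/20, 1/10, 3/10, 1/10, 7/20] . pi = 0
  [1/2, -11/20, 1/5, 1/5, 1/5] . pi = 0
  [1/20, 1/10, -19/20, 1/2, 1/10] . pi = 0
  [1/20, 1/10, 1/10, -19/20, 3/10] . pi = 0
  [1, 1, 1, 1, 1] . pi = 1

Solving yields:
  pi_s_1 = 38833/172548
  pi_s_2 = 30773/86274
  pi_s_3 = 22291/172548
  pi_s_4 = 20231/172548
  pi_s_5 = 29647/172548

Verification (pi * P):
  38833/172548*7/20 + 30773/86274*1/10 + 22291/172548*3/10 + 20231/172548*1/10 + 29647/172548*7/20 = 38833/172548 = pi_s_1  (ok)
  38833/172548*1/2 + 30773/86274*9/20 + 22291/172548*1/5 + 20231/172548*1/5 + 29647/172548*1/5 = 30773/86274 = pi_s_2  (ok)
  38833/172548*1/20 + 30773/86274*1/10 + 22291/172548*1/20 + 20231/172548*1/2 + 29647/172548*1/10 = 22291/172548 = pi_s_3  (ok)
  38833/172548*1/20 + 30773/86274*1/10 + 22291/172548*1/10 + 20231/172548*1/20 + 29647/172548*3/10 = 20231/172548 = pi_s_4  (ok)
  38833/172548*1/20 + 30773/86274*1/4 + 22291/172548*7/20 + 20231/172548*3/20 + 29647/172548*1/20 = 29647/172548 = pi_s_5  (ok)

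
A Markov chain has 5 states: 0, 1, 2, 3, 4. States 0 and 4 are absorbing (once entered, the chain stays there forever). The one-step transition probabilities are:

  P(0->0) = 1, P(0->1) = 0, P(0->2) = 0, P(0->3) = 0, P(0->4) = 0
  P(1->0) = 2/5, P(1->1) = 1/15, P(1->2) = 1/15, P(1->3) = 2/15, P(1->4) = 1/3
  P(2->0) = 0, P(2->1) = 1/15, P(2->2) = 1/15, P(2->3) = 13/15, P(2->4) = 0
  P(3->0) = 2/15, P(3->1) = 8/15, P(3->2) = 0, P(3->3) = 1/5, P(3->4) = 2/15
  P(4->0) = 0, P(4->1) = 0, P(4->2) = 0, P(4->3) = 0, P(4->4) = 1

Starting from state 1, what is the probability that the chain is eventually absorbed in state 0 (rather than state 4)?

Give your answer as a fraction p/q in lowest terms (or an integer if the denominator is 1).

Answer: 545/1006

Derivation:
Let a_i = P(absorbed in 0 | start in state i).
Boundary conditions: a_0 = 1, a_4 = 0.
For each transient state i, a_i = sum_j P(i->j) * a_j:
  a_1 = 2/5*a_0 + 1/15*a_1 + 1/15*a_2 + 2/15*a_3 + 1/3*a_4
  a_2 = 0*a_0 + 1/15*a_1 + 1/15*a_2 + 13/15*a_3 + 0*a_4
  a_3 = 2/15*a_0 + 8/15*a_1 + 0*a_2 + 1/5*a_3 + 2/15*a_4

Substituting a_0 = 1 and a_4 = 0, rearrange to (I - Q) a = r where r[i] = P(i -> 0):
  [14/15, -1/15, -2/15] . (a_1, a_2, a_3) = 2/5
  [-1/15, 14/15, -13/15] . (a_1, a_2, a_3) = 0
  [-8/15, 0, 4/5] . (a_1, a_2, a_3) = 2/15

Solving yields:
  a_1 = 545/1006
  a_2 = 266/503
  a_3 = 531/1006

Starting state is 1, so the absorption probability is a_1 = 545/1006.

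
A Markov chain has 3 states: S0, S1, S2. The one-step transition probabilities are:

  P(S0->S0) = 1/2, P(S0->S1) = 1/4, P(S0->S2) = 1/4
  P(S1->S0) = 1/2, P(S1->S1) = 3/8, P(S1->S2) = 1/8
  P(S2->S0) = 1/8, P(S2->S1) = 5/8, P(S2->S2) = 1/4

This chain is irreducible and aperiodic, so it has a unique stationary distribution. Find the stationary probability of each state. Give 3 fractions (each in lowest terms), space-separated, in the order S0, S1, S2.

The stationary distribution satisfies pi = pi * P, i.e.:
  pi_S0 = 1/2*pi_S0 + 1/2*pi_S1 + 1/8*pi_S2
  pi_S1 = 1/4*pi_S0 + 3/8*pi_S1 + 5/8*pi_S2
  pi_S2 = 1/4*pi_S0 + 1/8*pi_S1 + 1/4*pi_S2
with normalization: pi_S0 + pi_S1 + pi_S2 = 1.

Using the first 2 balance equations plus normalization, the linear system A*pi = b is:
  [-1/2, 1/2, 1/8] . pi = 0
  [1/4, -5/8, 5/8] . pi = 0
  [1, 1, 1] . pi = 1

Solving yields:
  pi_S0 = 25/59
  pi_S1 = 22/59
  pi_S2 = 12/59

Verification (pi * P):
  25/59*1/2 + 22/59*1/2 + 12/59*1/8 = 25/59 = pi_S0  (ok)
  25/59*1/4 + 22/59*3/8 + 12/59*5/8 = 22/59 = pi_S1  (ok)
  25/59*1/4 + 22/59*1/8 + 12/59*1/4 = 12/59 = pi_S2  (ok)

Answer: 25/59 22/59 12/59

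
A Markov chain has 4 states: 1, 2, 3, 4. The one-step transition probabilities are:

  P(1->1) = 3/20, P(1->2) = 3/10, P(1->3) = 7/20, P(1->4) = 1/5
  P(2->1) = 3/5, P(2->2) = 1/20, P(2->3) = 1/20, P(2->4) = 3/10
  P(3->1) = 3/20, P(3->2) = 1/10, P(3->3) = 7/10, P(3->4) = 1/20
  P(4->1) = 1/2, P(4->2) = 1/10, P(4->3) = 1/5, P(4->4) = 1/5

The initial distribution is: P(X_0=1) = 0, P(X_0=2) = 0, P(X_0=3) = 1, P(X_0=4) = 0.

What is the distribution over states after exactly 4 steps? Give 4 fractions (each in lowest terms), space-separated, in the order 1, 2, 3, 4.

Answer: 41027/160000 11343/80000 9239/20000 179/1280

Derivation:
Propagating the distribution step by step (d_{t+1} = d_t * P):
d_0 = (1=0, 2=0, 3=1, 4=0)
  d_1[1] = 0*3/20 + 0*3/5 + 1*3/20 + 0*1/2 = 3/20
  d_1[2] = 0*3/10 + 0*1/20 + 1*1/10 + 0*1/10 = 1/10
  d_1[3] = 0*7/20 + 0*1/20 + 1*7/10 + 0*1/5 = 7/10
  d_1[4] = 0*1/5 + 0*3/10 + 1*1/20 + 0*1/5 = 1/20
d_1 = (1=3/20, 2=1/10, 3=7/10, 4=1/20)
  d_2[1] = 3/20*3/20 + 1/10*3/5 + 7/10*3/20 + 1/20*1/2 = 17/80
  d_2[2] = 3/20*3/10 + 1/10*1/20 + 7/10*1/10 + 1/20*1/10 = 1/8
  d_2[3] = 3/20*7/20 + 1/10*1/20 + 7/10*7/10 + 1/20*1/5 = 223/400
  d_2[4] = 3/20*1/5 + 1/10*3/10 + 7/10*1/20 + 1/20*1/5 = 21/200
d_2 = (1=17/80, 2=1/8, 3=223/400, 4=21/200)
  d_3[1] = 17/80*3/20 + 1/8*3/5 + 223/400*3/20 + 21/200*1/2 = 243/1000
  d_3[2] = 17/80*3/10 + 1/8*1/20 + 223/400*1/10 + 21/200*1/10 = 109/800
  d_3[3] = 17/80*7/20 + 1/8*1/20 + 223/400*7/10 + 21/200*1/5 = 787/1600
  d_3[4] = 17/80*1/5 + 1/8*3/10 + 223/400*1/20 + 21/200*1/5 = 1031/8000
d_3 = (1=243/1000, 2=109/800, 3=787/1600, 4=1031/8000)
  d_4[1] = 243/1000*3/20 + 109/800*3/5 + 787/1600*3/20 + 1031/8000*1/2 = 41027/160000
  d_4[2] = 243/1000*3/10 + 109/800*1/20 + 787/1600*1/10 + 1031/8000*1/10 = 11343/80000
  d_4[3] = 243/1000*7/20 + 109/800*1/20 + 787/1600*7/10 + 1031/8000*1/5 = 9239/20000
  d_4[4] = 243/1000*1/5 + 109/800*3/10 + 787/1600*1/20 + 1031/8000*1/5 = 179/1280
d_4 = (1=41027/160000, 2=11343/80000, 3=9239/20000, 4=179/1280)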